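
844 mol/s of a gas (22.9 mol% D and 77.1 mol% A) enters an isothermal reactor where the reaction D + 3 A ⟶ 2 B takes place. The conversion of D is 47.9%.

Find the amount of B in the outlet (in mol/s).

185 mol/s

D reacted = 0.479 × 193.3 = 92.58 mol/s; ν_D = −1, so ξ = 92.58/1 = 92.58 mol/s.
Outlet amounts (n = n₀ + ν ξ):
  D: 193.3 − 1(92.58) = 100.7
  A: 650.7 − 3(92.58) = 373
  B: 0 + 2(92.58) = 185.2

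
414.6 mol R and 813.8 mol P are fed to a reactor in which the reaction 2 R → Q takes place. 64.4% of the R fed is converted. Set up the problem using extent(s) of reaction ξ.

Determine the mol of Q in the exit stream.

134 mol

R reacted = 0.644 × 414.6 = 267 mol; ν_R = −2, so ξ = 267/2 = 133.5 mol.
Outlet amounts (n = n₀ + ν ξ):
  R: 414.6 − 2(133.5) = 147.6
  Q: 0 + 1(133.5) = 133.5
  P: 813.8 (inert)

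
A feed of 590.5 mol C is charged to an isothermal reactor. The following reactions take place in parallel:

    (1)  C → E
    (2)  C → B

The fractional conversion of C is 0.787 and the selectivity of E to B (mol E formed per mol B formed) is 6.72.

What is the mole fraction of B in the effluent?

Conversion of C: C consumed = 0.787 × 590.5 = 464.7 mol = 1ξ₁ + 1ξ₂.
Selectivity: 1ξ₁ / (1ξ₂) = 6.72 → ξ₁ = 6.72 ξ₂.
Substitute: (1·6.72 + 1) ξ₂ = 464.7 → ξ₂ = 60.2 mol, ξ₁ = 404.5 mol.
Outlet amounts (n = n₀ + Σ ν·ξ):
  C: 590.5 − 1(404.5) − 1(60.2) = 125.8
  E: 0 + 1(404.5) = 404.5
  B: 0 + 1(60.2) = 60.2
Total out = 590.5 mol; y_B = 60.2 / 590.5 = 0.1019.

0.102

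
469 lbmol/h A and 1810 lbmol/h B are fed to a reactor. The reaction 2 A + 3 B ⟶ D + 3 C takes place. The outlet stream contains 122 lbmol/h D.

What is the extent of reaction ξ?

ξ = 122 lbmol/h

For D: n = n₀ + 1ξ → 122 = 0 + 1ξ, giving ξ = 122 lbmol/h.
Outlet amounts (n = n₀ + ν ξ):
  A: 469 − 2(122) = 225
  B: 1810 − 3(122) = 1444
  D: 0 + 1(122) = 122
  C: 0 + 3(122) = 366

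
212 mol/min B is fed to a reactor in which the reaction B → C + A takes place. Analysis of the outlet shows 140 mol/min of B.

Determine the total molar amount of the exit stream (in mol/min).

284 mol/min

For B: n = n₀ − 1ξ → 140 = 212 − 1ξ, giving ξ = 72 mol/min.
Outlet amounts (n = n₀ + ν ξ):
  B: 212 − 1(72) = 140
  C: 0 + 1(72) = 72
  A: 0 + 1(72) = 72
Total out = 140 + 72 + 72 = 284 mol/min.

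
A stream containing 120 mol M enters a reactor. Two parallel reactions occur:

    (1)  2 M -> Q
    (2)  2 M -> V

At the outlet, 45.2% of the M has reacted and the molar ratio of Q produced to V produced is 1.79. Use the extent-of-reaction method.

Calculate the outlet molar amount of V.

9.72 mol

Conversion of M: M consumed = 0.452 × 120 = 54.24 mol = 2ξ₁ + 2ξ₂.
Selectivity: 1ξ₁ / (1ξ₂) = 1.79 → ξ₁ = 1.79 ξ₂.
Substitute: (2·1.79 + 2) ξ₂ = 54.24 → ξ₂ = 9.72 mol, ξ₁ = 17.4 mol.
Outlet amounts (n = n₀ + Σ ν·ξ):
  M: 120 − 2(17.4) − 2(9.72) = 65.76
  Q: 0 + 1(17.4) = 17.4
  V: 0 + 1(9.72) = 9.72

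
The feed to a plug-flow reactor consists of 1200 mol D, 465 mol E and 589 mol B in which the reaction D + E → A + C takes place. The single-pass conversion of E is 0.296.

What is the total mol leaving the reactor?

E reacted = 0.296 × 465 = 137.6 mol; ν_E = −1, so ξ = 137.6/1 = 137.6 mol.
Outlet amounts (n = n₀ + ν ξ):
  D: 1200 − 1(137.6) = 1062
  E: 465 − 1(137.6) = 327.4
  A: 0 + 1(137.6) = 137.6
  C: 0 + 1(137.6) = 137.6
  B: 589 (inert)
Total out = 1062 + 327.4 + 137.6 + 137.6 + 589 = 2254 mol.

2250 mol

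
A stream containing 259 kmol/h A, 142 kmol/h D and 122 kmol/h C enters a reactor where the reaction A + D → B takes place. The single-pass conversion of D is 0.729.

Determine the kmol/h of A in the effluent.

155 kmol/h

D reacted = 0.729 × 142 = 103.5 kmol/h; ν_D = −1, so ξ = 103.5/1 = 103.5 kmol/h.
Outlet amounts (n = n₀ + ν ξ):
  A: 259 − 1(103.5) = 155.5
  D: 142 − 1(103.5) = 38.48
  B: 0 + 1(103.5) = 103.5
  C: 122 (inert)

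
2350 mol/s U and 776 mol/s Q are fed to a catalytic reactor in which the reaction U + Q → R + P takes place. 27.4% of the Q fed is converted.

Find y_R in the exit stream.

Q reacted = 0.274 × 776 = 212.6 mol/s; ν_Q = −1, so ξ = 212.6/1 = 212.6 mol/s.
Outlet amounts (n = n₀ + ν ξ):
  U: 2350 − 1(212.6) = 2137
  Q: 776 − 1(212.6) = 563.4
  R: 0 + 1(212.6) = 212.6
  P: 0 + 1(212.6) = 212.6
Total out = 3126 mol/s; y_R = 212.6 / 3126 = 0.06802.

0.068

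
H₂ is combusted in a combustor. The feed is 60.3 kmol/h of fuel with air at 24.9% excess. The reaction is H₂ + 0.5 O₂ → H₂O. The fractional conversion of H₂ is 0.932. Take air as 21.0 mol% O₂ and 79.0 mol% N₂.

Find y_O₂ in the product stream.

0.0452

Stoichiometric O₂ = 0.5 × 60.3 = 30.15 kmol/h; O₂ fed = 30.15 × 1.249 = 37.66 kmol/h.
N₂ fed = 37.66 × 79/21 = 141.7 kmol/h.
Fuel reacted = 0.932 × 60.3 → ξ = 56.2 kmol/h.
Outlet (n = n₀ + ν ξ):
  H₂: 60.3 − 1(56.2) = 4.1
  O₂: 37.66 − 0.5(56.2) = 9.558
  N₂: 141.7 (inert)
  H₂O: 0 + 1(56.2) = 56.2
Total out = 211.5 kmol/h; y_O₂ = 9.558 / 211.5 = 0.04518.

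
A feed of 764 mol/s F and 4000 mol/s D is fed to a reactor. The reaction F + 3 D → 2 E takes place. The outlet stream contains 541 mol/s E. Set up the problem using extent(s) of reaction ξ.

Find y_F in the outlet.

0.117

For E: n = n₀ + 2ξ → 541 = 0 + 2ξ, giving ξ = 270.5 mol/s.
Outlet amounts (n = n₀ + ν ξ):
  F: 764 − 1(270.5) = 493.5
  D: 4000 − 3(270.5) = 3188
  E: 0 + 2(270.5) = 541
Total out = 4223 mol/s; y_F = 493.5 / 4223 = 0.1169.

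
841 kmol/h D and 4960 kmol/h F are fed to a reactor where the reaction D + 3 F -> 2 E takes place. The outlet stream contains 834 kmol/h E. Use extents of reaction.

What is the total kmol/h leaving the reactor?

4970 kmol/h

For E: n = n₀ + 2ξ → 834 = 0 + 2ξ, giving ξ = 417 kmol/h.
Outlet amounts (n = n₀ + ν ξ):
  D: 841 − 1(417) = 424
  F: 4960 − 3(417) = 3709
  E: 0 + 2(417) = 834
Total out = 424 + 3709 + 834 = 4967 kmol/h.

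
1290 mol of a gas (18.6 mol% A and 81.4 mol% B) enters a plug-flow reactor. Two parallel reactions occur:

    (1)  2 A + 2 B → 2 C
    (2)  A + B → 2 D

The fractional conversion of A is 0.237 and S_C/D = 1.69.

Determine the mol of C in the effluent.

43.9 mol

Conversion of A: A consumed = 0.237 × 239.9 = 56.87 mol = 2ξ₁ + 1ξ₂.
Selectivity: 2ξ₁ / (2ξ₂) = 1.69 → ξ₁ = 1.69 ξ₂.
Substitute: (2·1.69 + 1) ξ₂ = 56.87 → ξ₂ = 12.98 mol, ξ₁ = 21.94 mol.
Outlet amounts (n = n₀ + Σ ν·ξ):
  A: 239.9 − 2(21.94) − 1(12.98) = 183.1
  B: 1050 − 2(21.94) − 1(12.98) = 993.2
  C: 0 + 2(21.94) = 43.88
  D: 0 + 2(12.98) = 25.97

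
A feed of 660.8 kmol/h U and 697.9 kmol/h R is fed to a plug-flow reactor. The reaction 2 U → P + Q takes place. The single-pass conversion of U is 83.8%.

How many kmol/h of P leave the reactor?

U reacted = 0.838 × 660.8 = 553.8 kmol/h; ν_U = −2, so ξ = 553.8/2 = 276.9 kmol/h.
Outlet amounts (n = n₀ + ν ξ):
  U: 660.8 − 2(276.9) = 107
  P: 0 + 1(276.9) = 276.9
  Q: 0 + 1(276.9) = 276.9
  R: 697.9 (inert)

277 kmol/h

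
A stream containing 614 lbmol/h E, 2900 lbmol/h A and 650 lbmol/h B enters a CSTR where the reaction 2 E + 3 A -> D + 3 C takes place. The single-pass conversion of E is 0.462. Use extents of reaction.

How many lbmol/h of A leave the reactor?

2470 lbmol/h

E reacted = 0.462 × 614 = 283.7 lbmol/h; ν_E = −2, so ξ = 283.7/2 = 141.8 lbmol/h.
Outlet amounts (n = n₀ + ν ξ):
  E: 614 − 2(141.8) = 330.3
  A: 2900 − 3(141.8) = 2474
  D: 0 + 1(141.8) = 141.8
  C: 0 + 3(141.8) = 425.5
  B: 650 (inert)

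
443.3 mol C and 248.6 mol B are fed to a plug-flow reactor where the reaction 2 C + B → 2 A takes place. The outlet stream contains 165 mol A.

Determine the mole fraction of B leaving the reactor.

0.273

For A: n = n₀ + 2ξ → 165 = 0 + 2ξ, giving ξ = 82.5 mol.
Outlet amounts (n = n₀ + ν ξ):
  C: 443.3 − 2(82.5) = 278.3
  B: 248.6 − 1(82.5) = 166.1
  A: 0 + 2(82.5) = 165
Total out = 609.4 mol; y_B = 166.1 / 609.4 = 0.2726.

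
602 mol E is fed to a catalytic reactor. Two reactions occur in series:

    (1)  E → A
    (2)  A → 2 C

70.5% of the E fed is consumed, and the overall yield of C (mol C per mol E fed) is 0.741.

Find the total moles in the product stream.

Conversion of E: E consumed = 1ξ₁ = 0.705 × 602 → ξ₁ = 424.4 mol.
Yield of C: 2ξ₂ / 602 = 0.741 → ξ₂ = 223 mol.
Outlet amounts (n = n₀ + Σ ν·ξ):
  E: 602 − 1(424.4) = 177.6
  A: 0 + 1(424.4) − 1(223) = 201.4
  C: 0 + 2(223) = 446.1
Total out = 177.6 + 201.4 + 446.1 = 825 mol.

825 mol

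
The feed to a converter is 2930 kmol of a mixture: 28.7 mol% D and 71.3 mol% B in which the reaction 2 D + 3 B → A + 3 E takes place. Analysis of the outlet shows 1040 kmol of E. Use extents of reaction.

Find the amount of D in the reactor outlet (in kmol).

148 kmol

For E: n = n₀ + 3ξ → 1040 = 0 + 3ξ, giving ξ = 346.7 kmol.
Outlet amounts (n = n₀ + ν ξ):
  D: 840.9 − 2(346.7) = 147.6
  B: 2089 − 3(346.7) = 1049
  A: 0 + 1(346.7) = 346.7
  E: 0 + 3(346.7) = 1040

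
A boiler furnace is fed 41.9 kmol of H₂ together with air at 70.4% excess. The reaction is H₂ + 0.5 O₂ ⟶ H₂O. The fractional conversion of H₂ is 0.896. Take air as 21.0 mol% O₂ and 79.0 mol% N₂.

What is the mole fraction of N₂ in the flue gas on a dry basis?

0.863

Stoichiometric O₂ = 0.5 × 41.9 = 20.95 kmol; O₂ fed = 20.95 × 1.704 = 35.7 kmol.
N₂ fed = 35.7 × 79/21 = 134.3 kmol.
Fuel reacted = 0.896 × 41.9 → ξ = 37.54 kmol.
Outlet (n = n₀ + ν ξ):
  H₂: 41.9 − 1(37.54) = 4.358
  O₂: 35.7 − 0.5(37.54) = 16.93
  N₂: 134.3 (inert)
  H₂O: 0 + 1(37.54) = 37.54
Dry total = 155.6 kmol; y_N₂ (dry) = 134.3 / 155.6 = 0.8632.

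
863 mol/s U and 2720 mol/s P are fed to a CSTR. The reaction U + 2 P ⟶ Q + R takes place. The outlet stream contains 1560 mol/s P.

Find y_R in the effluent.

0.193

For P: n = n₀ − 2ξ → 1560 = 2720 − 2ξ, giving ξ = 580 mol/s.
Outlet amounts (n = n₀ + ν ξ):
  U: 863 − 1(580) = 283
  P: 2720 − 2(580) = 1560
  Q: 0 + 1(580) = 580
  R: 0 + 1(580) = 580
Total out = 3003 mol/s; y_R = 580 / 3003 = 0.1931.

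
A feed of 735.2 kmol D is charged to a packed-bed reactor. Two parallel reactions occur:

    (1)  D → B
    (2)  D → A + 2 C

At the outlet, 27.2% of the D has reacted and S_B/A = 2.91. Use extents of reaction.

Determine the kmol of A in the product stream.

51.1 kmol

Conversion of D: D consumed = 0.272 × 735.2 = 200 kmol = 1ξ₁ + 1ξ₂.
Selectivity: 1ξ₁ / (1ξ₂) = 2.91 → ξ₁ = 2.91 ξ₂.
Substitute: (1·2.91 + 1) ξ₂ = 200 → ξ₂ = 51.14 kmol, ξ₁ = 148.8 kmol.
Outlet amounts (n = n₀ + Σ ν·ξ):
  D: 735.2 − 1(148.8) − 1(51.14) = 535.2
  B: 0 + 1(148.8) = 148.8
  A: 0 + 1(51.14) = 51.14
  C: 0 + 2(51.14) = 102.3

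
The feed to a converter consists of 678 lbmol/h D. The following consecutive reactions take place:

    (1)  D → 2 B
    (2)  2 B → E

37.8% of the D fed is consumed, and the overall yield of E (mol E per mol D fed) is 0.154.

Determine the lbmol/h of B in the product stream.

Conversion of D: D consumed = 1ξ₁ = 0.378 × 678 → ξ₁ = 256.3 lbmol/h.
Yield of E: 1ξ₂ / 678 = 0.154 → ξ₂ = 104.4 lbmol/h.
Outlet amounts (n = n₀ + Σ ν·ξ):
  D: 678 − 1(256.3) = 421.7
  B: 0 + 2(256.3) − 2(104.4) = 303.7
  E: 0 + 1(104.4) = 104.4

304 lbmol/h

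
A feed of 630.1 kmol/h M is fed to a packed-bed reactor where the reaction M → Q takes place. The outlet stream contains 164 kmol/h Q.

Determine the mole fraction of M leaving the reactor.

For Q: n = n₀ + 1ξ → 164 = 0 + 1ξ, giving ξ = 164 kmol/h.
Outlet amounts (n = n₀ + ν ξ):
  M: 630.1 − 1(164) = 466.1
  Q: 0 + 1(164) = 164
Total out = 630.1 kmol/h; y_M = 466.1 / 630.1 = 0.7397.

0.74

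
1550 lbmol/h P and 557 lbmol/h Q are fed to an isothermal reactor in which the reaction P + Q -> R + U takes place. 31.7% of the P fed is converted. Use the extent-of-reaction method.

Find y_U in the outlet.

0.233

P reacted = 0.317 × 1550 = 491.4 lbmol/h; ν_P = −1, so ξ = 491.4/1 = 491.4 lbmol/h.
Outlet amounts (n = n₀ + ν ξ):
  P: 1550 − 1(491.4) = 1059
  Q: 557 − 1(491.4) = 65.65
  R: 0 + 1(491.4) = 491.4
  U: 0 + 1(491.4) = 491.4
Total out = 2107 lbmol/h; y_U = 491.4 / 2107 = 0.2332.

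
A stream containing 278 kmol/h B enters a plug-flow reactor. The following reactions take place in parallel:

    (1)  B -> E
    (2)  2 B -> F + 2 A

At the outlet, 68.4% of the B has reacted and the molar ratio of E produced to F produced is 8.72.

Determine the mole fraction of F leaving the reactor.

Conversion of B: B consumed = 0.684 × 278 = 190.2 kmol/h = 1ξ₁ + 2ξ₂.
Selectivity: 1ξ₁ / (1ξ₂) = 8.72 → ξ₁ = 8.72 ξ₂.
Substitute: (1·8.72 + 2) ξ₂ = 190.2 → ξ₂ = 17.74 kmol/h, ξ₁ = 154.7 kmol/h.
Outlet amounts (n = n₀ + Σ ν·ξ):
  B: 278 − 1(154.7) − 2(17.74) = 87.85
  E: 0 + 1(154.7) = 154.7
  F: 0 + 1(17.74) = 17.74
  A: 0 + 2(17.74) = 35.48
Total out = 295.7 kmol/h; y_F = 17.74 / 295.7 = 0.05998.

0.06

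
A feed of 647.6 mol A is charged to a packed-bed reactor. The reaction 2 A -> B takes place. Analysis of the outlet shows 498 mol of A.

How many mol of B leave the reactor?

For A: n = n₀ − 2ξ → 498 = 647.6 − 2ξ, giving ξ = 74.8 mol.
Outlet amounts (n = n₀ + ν ξ):
  A: 647.6 − 2(74.8) = 498
  B: 0 + 1(74.8) = 74.8

74.8 mol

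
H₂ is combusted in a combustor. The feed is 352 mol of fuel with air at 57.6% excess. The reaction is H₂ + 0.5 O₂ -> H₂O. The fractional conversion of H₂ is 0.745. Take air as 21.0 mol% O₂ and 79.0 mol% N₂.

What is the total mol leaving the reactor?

Stoichiometric O₂ = 0.5 × 352 = 176 mol; O₂ fed = 176 × 1.576 = 277.4 mol.
N₂ fed = 277.4 × 79/21 = 1043 mol.
Fuel reacted = 0.745 × 352 → ξ = 262.2 mol.
Outlet (n = n₀ + ν ξ):
  H₂: 352 − 1(262.2) = 89.76
  O₂: 277.4 − 0.5(262.2) = 146.3
  N₂: 1043 (inert)
  H₂O: 0 + 1(262.2) = 262.2
Total out = 89.76 + 146.3 + 1043 + 262.2 = 1542 mol.

1540 mol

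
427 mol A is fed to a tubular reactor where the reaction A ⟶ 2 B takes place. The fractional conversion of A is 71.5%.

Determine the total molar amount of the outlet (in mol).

732 mol

A reacted = 0.715 × 427 = 305.3 mol; ν_A = −1, so ξ = 305.3/1 = 305.3 mol.
Outlet amounts (n = n₀ + ν ξ):
  A: 427 − 1(305.3) = 121.7
  B: 0 + 2(305.3) = 610.6
Total out = 121.7 + 610.6 = 732.3 mol.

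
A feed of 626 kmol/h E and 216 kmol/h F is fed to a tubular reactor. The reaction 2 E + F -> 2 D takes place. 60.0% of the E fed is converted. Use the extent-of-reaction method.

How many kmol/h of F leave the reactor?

28.2 kmol/h

E reacted = 0.6 × 626 = 375.6 kmol/h; ν_E = −2, so ξ = 375.6/2 = 187.8 kmol/h.
Outlet amounts (n = n₀ + ν ξ):
  E: 626 − 2(187.8) = 250.4
  F: 216 − 1(187.8) = 28.2
  D: 0 + 2(187.8) = 375.6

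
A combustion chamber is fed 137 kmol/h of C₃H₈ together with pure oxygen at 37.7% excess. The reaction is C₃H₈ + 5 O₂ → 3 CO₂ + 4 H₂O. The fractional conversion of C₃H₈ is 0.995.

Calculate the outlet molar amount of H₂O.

Stoichiometric O₂ = 5 × 137 = 685 kmol/h; O₂ fed = 685 × 1.377 = 943.2 kmol/h.
Fuel reacted = 0.995 × 137 → ξ = 136.3 kmol/h.
Outlet (n = n₀ + ν ξ):
  C₃H₈: 137 − 1(136.3) = 0.685
  O₂: 943.2 − 5(136.3) = 261.7
  CO₂: 0 + 3(136.3) = 408.9
  H₂O: 0 + 4(136.3) = 545.3

545 kmol/h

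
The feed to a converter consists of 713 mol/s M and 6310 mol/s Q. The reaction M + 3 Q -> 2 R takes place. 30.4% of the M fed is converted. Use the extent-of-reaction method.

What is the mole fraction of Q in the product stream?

M reacted = 0.304 × 713 = 216.8 mol/s; ν_M = −1, so ξ = 216.8/1 = 216.8 mol/s.
Outlet amounts (n = n₀ + ν ξ):
  M: 713 − 1(216.8) = 496.2
  Q: 6310 − 3(216.8) = 5660
  R: 0 + 2(216.8) = 433.5
Total out = 6589 mol/s; y_Q = 5660 / 6589 = 0.8589.

0.859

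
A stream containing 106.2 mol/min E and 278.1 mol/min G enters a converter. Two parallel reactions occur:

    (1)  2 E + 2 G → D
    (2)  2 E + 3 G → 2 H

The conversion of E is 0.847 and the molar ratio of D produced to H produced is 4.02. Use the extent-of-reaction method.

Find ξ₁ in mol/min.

ξ₁ = 40 mol/min

Conversion of E: E consumed = 0.847 × 106.2 = 89.95 mol/min = 2ξ₁ + 2ξ₂.
Selectivity: 1ξ₁ / (2ξ₂) = 4.02 → ξ₁ = 8.04 ξ₂.
Substitute: (2·8.04 + 2) ξ₂ = 89.95 → ξ₂ = 4.975 mol/min, ξ₁ = 40 mol/min.
Outlet amounts (n = n₀ + Σ ν·ξ):
  E: 106.2 − 2(40) − 2(4.975) = 16.25
  G: 278.1 − 2(40) − 3(4.975) = 183.2
  D: 0 + 1(40) = 40
  H: 0 + 2(4.975) = 9.95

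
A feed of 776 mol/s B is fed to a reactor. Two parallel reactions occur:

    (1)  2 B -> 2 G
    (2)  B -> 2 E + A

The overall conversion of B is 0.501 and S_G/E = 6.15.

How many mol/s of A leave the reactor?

Conversion of B: B consumed = 0.501 × 776 = 388.8 mol/s = 2ξ₁ + 1ξ₂.
Selectivity: 2ξ₁ / (2ξ₂) = 6.15 → ξ₁ = 6.15 ξ₂.
Substitute: (2·6.15 + 1) ξ₂ = 388.8 → ξ₂ = 29.23 mol/s, ξ₁ = 179.8 mol/s.
Outlet amounts (n = n₀ + Σ ν·ξ):
  B: 776 − 2(179.8) − 1(29.23) = 387.2
  G: 0 + 2(179.8) = 359.5
  E: 0 + 2(29.23) = 58.46
  A: 0 + 1(29.23) = 29.23

29.2 mol/s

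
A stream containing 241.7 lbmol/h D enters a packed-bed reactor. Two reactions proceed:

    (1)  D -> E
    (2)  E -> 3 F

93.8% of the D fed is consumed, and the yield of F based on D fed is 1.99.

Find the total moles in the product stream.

562 lbmol/h

Conversion of D: D consumed = 1ξ₁ = 0.938 × 241.7 → ξ₁ = 226.7 lbmol/h.
Yield of F: 3ξ₂ / 241.7 = 1.99 → ξ₂ = 160.3 lbmol/h.
Outlet amounts (n = n₀ + Σ ν·ξ):
  D: 241.7 − 1(226.7) = 14.99
  E: 0 + 1(226.7) − 1(160.3) = 66.39
  F: 0 + 3(160.3) = 481
Total out = 14.99 + 66.39 + 481 = 562.4 lbmol/h.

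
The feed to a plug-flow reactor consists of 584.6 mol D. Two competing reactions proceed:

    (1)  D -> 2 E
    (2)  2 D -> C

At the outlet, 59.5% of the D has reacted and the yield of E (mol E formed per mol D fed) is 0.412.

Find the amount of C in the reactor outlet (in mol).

114 mol

Yield of E: 2ξ₁ / 584.6 = 0.412 → ξ₁ = 120.4 mol.
Conversion of D: 1ξ₁ + 2ξ₂ = 0.595 × 584.6 = 347.8 → ξ₂ = 113.7 mol.
Outlet amounts (n = n₀ + Σ ν·ξ):
  D: 584.6 − 1(120.4) − 2(113.7) = 236.8
  E: 0 + 2(120.4) = 240.9
  C: 0 + 1(113.7) = 113.7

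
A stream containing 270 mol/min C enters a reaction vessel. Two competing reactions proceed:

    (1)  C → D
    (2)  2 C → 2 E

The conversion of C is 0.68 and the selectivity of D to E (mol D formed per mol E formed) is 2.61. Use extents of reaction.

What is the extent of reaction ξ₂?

Conversion of C: C consumed = 0.68 × 270 = 183.6 mol/min = 1ξ₁ + 2ξ₂.
Selectivity: 1ξ₁ / (2ξ₂) = 2.61 → ξ₁ = 5.22 ξ₂.
Substitute: (1·5.22 + 2) ξ₂ = 183.6 → ξ₂ = 25.43 mol/min, ξ₁ = 132.7 mol/min.
Outlet amounts (n = n₀ + Σ ν·ξ):
  C: 270 − 1(132.7) − 2(25.43) = 86.4
  D: 0 + 1(132.7) = 132.7
  E: 0 + 2(25.43) = 50.86

ξ₂ = 25.4 mol/min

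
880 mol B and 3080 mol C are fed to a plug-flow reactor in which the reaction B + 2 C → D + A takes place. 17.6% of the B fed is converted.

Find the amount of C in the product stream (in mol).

2770 mol

B reacted = 0.176 × 880 = 154.9 mol; ν_B = −1, so ξ = 154.9/1 = 154.9 mol.
Outlet amounts (n = n₀ + ν ξ):
  B: 880 − 1(154.9) = 725.1
  C: 3080 − 2(154.9) = 2770
  D: 0 + 1(154.9) = 154.9
  A: 0 + 1(154.9) = 154.9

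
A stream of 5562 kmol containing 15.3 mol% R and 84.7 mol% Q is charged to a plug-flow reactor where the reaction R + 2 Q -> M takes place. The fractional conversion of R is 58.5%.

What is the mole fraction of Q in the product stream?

R reacted = 0.585 × 851 = 497.8 kmol; ν_R = −1, so ξ = 497.8/1 = 497.8 kmol.
Outlet amounts (n = n₀ + ν ξ):
  R: 851 − 1(497.8) = 353.2
  Q: 4711 − 2(497.8) = 3715
  M: 0 + 1(497.8) = 497.8
Total out = 4566 kmol; y_Q = 3715 / 4566 = 0.8136.

0.814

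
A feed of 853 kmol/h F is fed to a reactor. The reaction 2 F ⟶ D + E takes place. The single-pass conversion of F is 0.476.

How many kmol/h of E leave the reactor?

F reacted = 0.476 × 853 = 406 kmol/h; ν_F = −2, so ξ = 406/2 = 203 kmol/h.
Outlet amounts (n = n₀ + ν ξ):
  F: 853 − 2(203) = 447
  D: 0 + 1(203) = 203
  E: 0 + 1(203) = 203

203 kmol/h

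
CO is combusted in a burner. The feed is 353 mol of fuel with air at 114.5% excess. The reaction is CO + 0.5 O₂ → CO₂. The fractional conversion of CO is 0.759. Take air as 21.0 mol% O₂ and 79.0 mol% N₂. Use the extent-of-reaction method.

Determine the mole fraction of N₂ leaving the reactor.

Stoichiometric O₂ = 0.5 × 353 = 176.5 mol; O₂ fed = 176.5 × 2.145 = 378.6 mol.
N₂ fed = 378.6 × 79/21 = 1424 mol.
Fuel reacted = 0.759 × 353 → ξ = 267.9 mol.
Outlet (n = n₀ + ν ξ):
  CO: 353 − 1(267.9) = 85.07
  O₂: 378.6 − 0.5(267.9) = 244.6
  N₂: 1424 (inert)
  CO₂: 0 + 1(267.9) = 267.9
Total out = 2022 mol; y_N₂ = 1424 / 2022 = 0.7044.

0.704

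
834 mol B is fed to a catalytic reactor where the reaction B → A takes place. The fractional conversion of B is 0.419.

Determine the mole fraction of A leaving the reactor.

B reacted = 0.419 × 834 = 349.4 mol; ν_B = −1, so ξ = 349.4/1 = 349.4 mol.
Outlet amounts (n = n₀ + ν ξ):
  B: 834 − 1(349.4) = 484.6
  A: 0 + 1(349.4) = 349.4
Total out = 834 mol; y_A = 349.4 / 834 = 0.419.

0.419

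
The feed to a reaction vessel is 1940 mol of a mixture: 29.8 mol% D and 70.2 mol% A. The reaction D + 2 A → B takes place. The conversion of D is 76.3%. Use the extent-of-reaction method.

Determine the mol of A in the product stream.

D reacted = 0.763 × 578.1 = 441.1 mol; ν_D = −1, so ξ = 441.1/1 = 441.1 mol.
Outlet amounts (n = n₀ + ν ξ):
  D: 578.1 − 1(441.1) = 137
  A: 1362 − 2(441.1) = 479.7
  B: 0 + 1(441.1) = 441.1

480 mol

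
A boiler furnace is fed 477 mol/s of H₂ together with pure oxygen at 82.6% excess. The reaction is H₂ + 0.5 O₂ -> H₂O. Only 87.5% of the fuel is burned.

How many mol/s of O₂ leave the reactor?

Stoichiometric O₂ = 0.5 × 477 = 238.5 mol/s; O₂ fed = 238.5 × 1.826 = 435.5 mol/s.
Fuel reacted = 0.875 × 477 → ξ = 417.4 mol/s.
Outlet (n = n₀ + ν ξ):
  H₂: 477 − 1(417.4) = 59.62
  O₂: 435.5 − 0.5(417.4) = 226.8
  H₂O: 0 + 1(417.4) = 417.4

227 mol/s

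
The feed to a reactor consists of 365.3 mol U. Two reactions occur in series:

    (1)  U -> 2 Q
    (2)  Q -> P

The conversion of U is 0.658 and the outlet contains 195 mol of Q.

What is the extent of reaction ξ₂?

ξ₂ = 286 mol

Conversion of U: U consumed = 1ξ₁ = 0.658 × 365.3 → ξ₁ = 240.4 mol.
Q balance: n_Q = 0 + 2ξ₁ − 1ξ₂ = 195 → ξ₂ = (2·240.4 − 195)/1 = 285.7 mol.
Outlet amounts (n = n₀ + Σ ν·ξ):
  U: 365.3 − 1(240.4) = 124.9
  Q: 0 + 2(240.4) − 1(285.7) = 195
  P: 0 + 1(285.7) = 285.7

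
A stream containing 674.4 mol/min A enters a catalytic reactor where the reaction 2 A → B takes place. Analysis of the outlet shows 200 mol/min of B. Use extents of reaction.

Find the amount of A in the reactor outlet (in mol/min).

274 mol/min

For B: n = n₀ + 1ξ → 200 = 0 + 1ξ, giving ξ = 200 mol/min.
Outlet amounts (n = n₀ + ν ξ):
  A: 674.4 − 2(200) = 274.4
  B: 0 + 1(200) = 200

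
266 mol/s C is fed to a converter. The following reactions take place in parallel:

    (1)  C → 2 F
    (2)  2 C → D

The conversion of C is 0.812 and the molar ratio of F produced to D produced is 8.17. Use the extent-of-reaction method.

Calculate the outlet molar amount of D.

35.5 mol/s

Conversion of C: C consumed = 0.812 × 266 = 216 mol/s = 1ξ₁ + 2ξ₂.
Selectivity: 2ξ₁ / (1ξ₂) = 8.17 → ξ₁ = 4.085 ξ₂.
Substitute: (1·4.085 + 2) ξ₂ = 216 → ξ₂ = 35.5 mol/s, ξ₁ = 145 mol/s.
Outlet amounts (n = n₀ + Σ ν·ξ):
  C: 266 − 1(145) − 2(35.5) = 50.01
  F: 0 + 2(145) = 290
  D: 0 + 1(35.5) = 35.5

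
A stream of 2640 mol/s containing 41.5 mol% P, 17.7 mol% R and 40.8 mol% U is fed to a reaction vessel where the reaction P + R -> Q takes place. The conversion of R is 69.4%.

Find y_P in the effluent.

R reacted = 0.694 × 467.3 = 324.3 mol/s; ν_R = −1, so ξ = 324.3/1 = 324.3 mol/s.
Outlet amounts (n = n₀ + ν ξ):
  P: 1096 − 1(324.3) = 771.3
  R: 467.3 − 1(324.3) = 143
  Q: 0 + 1(324.3) = 324.3
  U: 1077 (inert)
Total out = 2316 mol/s; y_P = 771.3 / 2316 = 0.3331.

0.333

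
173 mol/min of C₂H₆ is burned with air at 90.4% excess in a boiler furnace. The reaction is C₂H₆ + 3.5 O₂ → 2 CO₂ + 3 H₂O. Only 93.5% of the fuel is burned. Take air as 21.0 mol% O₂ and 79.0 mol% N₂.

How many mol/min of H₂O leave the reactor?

485 mol/min

Stoichiometric O₂ = 3.5 × 173 = 605.5 mol/min; O₂ fed = 605.5 × 1.904 = 1153 mol/min.
N₂ fed = 1153 × 79/21 = 4337 mol/min.
Fuel reacted = 0.935 × 173 → ξ = 161.8 mol/min.
Outlet (n = n₀ + ν ξ):
  C₂H₆: 173 − 1(161.8) = 11.25
  O₂: 1153 − 3.5(161.8) = 586.7
  N₂: 4337 (inert)
  CO₂: 0 + 2(161.8) = 323.5
  H₂O: 0 + 3(161.8) = 485.3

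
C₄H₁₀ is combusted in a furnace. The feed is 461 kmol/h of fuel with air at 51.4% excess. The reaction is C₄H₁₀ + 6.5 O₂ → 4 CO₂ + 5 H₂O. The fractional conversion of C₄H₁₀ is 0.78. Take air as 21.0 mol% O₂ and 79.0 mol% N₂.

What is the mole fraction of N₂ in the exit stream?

0.755

Stoichiometric O₂ = 6.5 × 461 = 2996 kmol/h; O₂ fed = 2996 × 1.514 = 4537 kmol/h.
N₂ fed = 4537 × 79/21 = 17070 kmol/h.
Fuel reacted = 0.78 × 461 → ξ = 359.6 kmol/h.
Outlet (n = n₀ + ν ξ):
  C₄H₁₀: 461 − 1(359.6) = 101.4
  O₂: 4537 − 6.5(359.6) = 2199
  N₂: 17070 (inert)
  CO₂: 0 + 4(359.6) = 1438
  H₂O: 0 + 5(359.6) = 1798
Total out = 22600 kmol/h; y_N₂ = 17070 / 22600 = 0.755.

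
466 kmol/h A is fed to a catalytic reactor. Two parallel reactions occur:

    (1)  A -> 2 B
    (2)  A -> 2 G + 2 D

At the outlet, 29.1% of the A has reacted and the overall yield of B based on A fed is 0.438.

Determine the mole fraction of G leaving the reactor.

Yield of B: 2ξ₁ / 466 = 0.438 → ξ₁ = 102.1 kmol/h.
Conversion of A: 1ξ₁ + 1ξ₂ = 0.291 × 466 = 135.6 → ξ₂ = 33.55 kmol/h.
Outlet amounts (n = n₀ + Σ ν·ξ):
  A: 466 − 1(102.1) − 1(33.55) = 330.4
  B: 0 + 2(102.1) = 204.1
  G: 0 + 2(33.55) = 67.1
  D: 0 + 2(33.55) = 67.1
Total out = 668.7 kmol/h; y_G = 67.1 / 668.7 = 0.1003.

0.1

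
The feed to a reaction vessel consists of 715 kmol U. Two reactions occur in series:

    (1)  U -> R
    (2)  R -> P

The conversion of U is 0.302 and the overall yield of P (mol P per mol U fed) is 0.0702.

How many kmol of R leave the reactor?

166 kmol

Conversion of U: U consumed = 1ξ₁ = 0.302 × 715 → ξ₁ = 215.9 kmol.
Yield of P: 1ξ₂ / 715 = 0.0702 → ξ₂ = 50.19 kmol.
Outlet amounts (n = n₀ + Σ ν·ξ):
  U: 715 − 1(215.9) = 499.1
  R: 0 + 1(215.9) − 1(50.19) = 165.7
  P: 0 + 1(50.19) = 50.19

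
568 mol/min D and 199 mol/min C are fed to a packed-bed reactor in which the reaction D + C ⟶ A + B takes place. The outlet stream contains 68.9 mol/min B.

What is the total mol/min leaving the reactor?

For B: n = n₀ + 1ξ → 68.9 = 0 + 1ξ, giving ξ = 68.9 mol/min.
Outlet amounts (n = n₀ + ν ξ):
  D: 568 − 1(68.9) = 499.1
  C: 199 − 1(68.9) = 130.1
  A: 0 + 1(68.9) = 68.9
  B: 0 + 1(68.9) = 68.9
Total out = 499.1 + 130.1 + 68.9 + 68.9 = 767 mol/min.

767 mol/min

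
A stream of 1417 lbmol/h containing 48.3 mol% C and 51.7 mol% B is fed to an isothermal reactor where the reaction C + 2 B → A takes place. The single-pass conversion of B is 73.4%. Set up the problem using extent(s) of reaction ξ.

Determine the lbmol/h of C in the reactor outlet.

416 lbmol/h

B reacted = 0.734 × 732.6 = 537.7 lbmol/h; ν_B = −2, so ξ = 537.7/2 = 268.9 lbmol/h.
Outlet amounts (n = n₀ + ν ξ):
  C: 684.4 − 1(268.9) = 415.6
  B: 732.6 − 2(268.9) = 194.9
  A: 0 + 1(268.9) = 268.9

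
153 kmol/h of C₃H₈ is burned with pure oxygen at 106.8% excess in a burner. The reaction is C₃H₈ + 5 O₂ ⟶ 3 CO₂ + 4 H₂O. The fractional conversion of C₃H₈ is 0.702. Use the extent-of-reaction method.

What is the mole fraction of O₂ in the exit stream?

0.567

Stoichiometric O₂ = 5 × 153 = 765 kmol/h; O₂ fed = 765 × 2.068 = 1582 kmol/h.
Fuel reacted = 0.702 × 153 → ξ = 107.4 kmol/h.
Outlet (n = n₀ + ν ξ):
  C₃H₈: 153 − 1(107.4) = 45.59
  O₂: 1582 − 5(107.4) = 1045
  CO₂: 0 + 3(107.4) = 322.2
  H₂O: 0 + 4(107.4) = 429.6
Total out = 1842 kmol/h; y_O₂ = 1045 / 1842 = 0.5672.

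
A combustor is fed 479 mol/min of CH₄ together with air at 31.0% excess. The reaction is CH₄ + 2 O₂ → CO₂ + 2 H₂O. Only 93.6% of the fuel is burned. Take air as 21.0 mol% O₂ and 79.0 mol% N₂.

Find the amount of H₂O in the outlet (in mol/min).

897 mol/min

Stoichiometric O₂ = 2 × 479 = 958 mol/min; O₂ fed = 958 × 1.310 = 1255 mol/min.
N₂ fed = 1255 × 79/21 = 4721 mol/min.
Fuel reacted = 0.936 × 479 → ξ = 448.3 mol/min.
Outlet (n = n₀ + ν ξ):
  CH₄: 479 − 1(448.3) = 30.66
  O₂: 1255 − 2(448.3) = 358.3
  N₂: 4721 (inert)
  CO₂: 0 + 1(448.3) = 448.3
  H₂O: 0 + 2(448.3) = 896.7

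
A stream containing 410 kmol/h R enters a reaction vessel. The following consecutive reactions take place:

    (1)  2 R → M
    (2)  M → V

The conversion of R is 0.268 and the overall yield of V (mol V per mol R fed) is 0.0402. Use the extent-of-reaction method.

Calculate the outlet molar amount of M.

38.5 kmol/h

Conversion of R: R consumed = 2ξ₁ = 0.268 × 410 → ξ₁ = 54.94 kmol/h.
Yield of V: 1ξ₂ / 410 = 0.0402 → ξ₂ = 16.48 kmol/h.
Outlet amounts (n = n₀ + Σ ν·ξ):
  R: 410 − 2(54.94) = 300.1
  M: 0 + 1(54.94) − 1(16.48) = 38.46
  V: 0 + 1(16.48) = 16.48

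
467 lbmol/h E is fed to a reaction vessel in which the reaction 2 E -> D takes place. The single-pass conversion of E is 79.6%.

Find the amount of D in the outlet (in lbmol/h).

186 lbmol/h

E reacted = 0.796 × 467 = 371.7 lbmol/h; ν_E = −2, so ξ = 371.7/2 = 185.9 lbmol/h.
Outlet amounts (n = n₀ + ν ξ):
  E: 467 − 2(185.9) = 95.27
  D: 0 + 1(185.9) = 185.9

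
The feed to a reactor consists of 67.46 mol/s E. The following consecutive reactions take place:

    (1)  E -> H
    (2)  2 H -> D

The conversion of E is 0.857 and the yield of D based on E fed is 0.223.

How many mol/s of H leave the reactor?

Conversion of E: E consumed = 1ξ₁ = 0.857 × 67.46 → ξ₁ = 57.81 mol/s.
Yield of D: 1ξ₂ / 67.46 = 0.223 → ξ₂ = 15.04 mol/s.
Outlet amounts (n = n₀ + Σ ν·ξ):
  E: 67.46 − 1(57.81) = 9.647
  H: 0 + 1(57.81) − 2(15.04) = 27.73
  D: 0 + 1(15.04) = 15.04

27.7 mol/s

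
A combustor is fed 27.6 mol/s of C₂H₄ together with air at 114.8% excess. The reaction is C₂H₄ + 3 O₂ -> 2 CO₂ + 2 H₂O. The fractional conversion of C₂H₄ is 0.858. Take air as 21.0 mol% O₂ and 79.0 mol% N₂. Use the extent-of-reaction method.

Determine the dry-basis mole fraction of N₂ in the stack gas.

0.809

Stoichiometric O₂ = 3 × 27.6 = 82.8 mol/s; O₂ fed = 82.8 × 2.148 = 177.9 mol/s.
N₂ fed = 177.9 × 79/21 = 669.1 mol/s.
Fuel reacted = 0.858 × 27.6 → ξ = 23.68 mol/s.
Outlet (n = n₀ + ν ξ):
  C₂H₄: 27.6 − 1(23.68) = 3.919
  O₂: 177.9 − 3(23.68) = 106.8
  N₂: 669.1 (inert)
  CO₂: 0 + 2(23.68) = 47.36
  H₂O: 0 + 2(23.68) = 47.36
Dry total = 827.2 mol/s; y_N₂ (dry) = 669.1 / 827.2 = 0.8089.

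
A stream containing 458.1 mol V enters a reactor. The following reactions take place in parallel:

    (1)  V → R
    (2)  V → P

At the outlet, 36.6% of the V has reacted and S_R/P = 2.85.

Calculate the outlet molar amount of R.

Conversion of V: V consumed = 0.366 × 458.1 = 167.7 mol = 1ξ₁ + 1ξ₂.
Selectivity: 1ξ₁ / (1ξ₂) = 2.85 → ξ₁ = 2.85 ξ₂.
Substitute: (1·2.85 + 1) ξ₂ = 167.7 → ξ₂ = 43.55 mol, ξ₁ = 124.1 mol.
Outlet amounts (n = n₀ + Σ ν·ξ):
  V: 458.1 − 1(124.1) − 1(43.55) = 290.4
  R: 0 + 1(124.1) = 124.1
  P: 0 + 1(43.55) = 43.55

124 mol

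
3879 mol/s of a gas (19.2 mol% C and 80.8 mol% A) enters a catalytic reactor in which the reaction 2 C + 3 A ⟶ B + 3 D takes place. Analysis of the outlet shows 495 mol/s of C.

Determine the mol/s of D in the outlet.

375 mol/s

For C: n = n₀ − 2ξ → 495 = 744.8 − 2ξ, giving ξ = 124.9 mol/s.
Outlet amounts (n = n₀ + ν ξ):
  C: 744.8 − 2(124.9) = 495
  A: 3134 − 3(124.9) = 2760
  B: 0 + 1(124.9) = 124.9
  D: 0 + 3(124.9) = 374.7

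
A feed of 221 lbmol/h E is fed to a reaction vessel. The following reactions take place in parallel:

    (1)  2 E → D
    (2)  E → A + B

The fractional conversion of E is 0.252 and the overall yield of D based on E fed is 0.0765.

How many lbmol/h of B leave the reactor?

Yield of D: 1ξ₁ / 221 = 0.0765 → ξ₁ = 16.91 lbmol/h.
Conversion of E: 2ξ₁ + 1ξ₂ = 0.252 × 221 = 55.69 → ξ₂ = 21.88 lbmol/h.
Outlet amounts (n = n₀ + Σ ν·ξ):
  E: 221 − 2(16.91) − 1(21.88) = 165.3
  D: 0 + 1(16.91) = 16.91
  A: 0 + 1(21.88) = 21.88
  B: 0 + 1(21.88) = 21.88

21.9 lbmol/h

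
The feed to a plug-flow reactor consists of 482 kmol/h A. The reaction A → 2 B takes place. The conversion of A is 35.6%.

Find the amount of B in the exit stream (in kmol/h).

A reacted = 0.356 × 482 = 171.6 kmol/h; ν_A = −1, so ξ = 171.6/1 = 171.6 kmol/h.
Outlet amounts (n = n₀ + ν ξ):
  A: 482 − 1(171.6) = 310.4
  B: 0 + 2(171.6) = 343.2

343 kmol/h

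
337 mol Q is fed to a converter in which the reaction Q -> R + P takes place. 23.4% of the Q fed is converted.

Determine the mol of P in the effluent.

78.9 mol

Q reacted = 0.234 × 337 = 78.86 mol; ν_Q = −1, so ξ = 78.86/1 = 78.86 mol.
Outlet amounts (n = n₀ + ν ξ):
  Q: 337 − 1(78.86) = 258.1
  R: 0 + 1(78.86) = 78.86
  P: 0 + 1(78.86) = 78.86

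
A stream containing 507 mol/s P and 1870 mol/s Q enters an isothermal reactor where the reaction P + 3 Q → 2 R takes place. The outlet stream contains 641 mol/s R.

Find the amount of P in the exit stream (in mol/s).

For R: n = n₀ + 2ξ → 641 = 0 + 2ξ, giving ξ = 320.5 mol/s.
Outlet amounts (n = n₀ + ν ξ):
  P: 507 − 1(320.5) = 186.5
  Q: 1870 − 3(320.5) = 908.5
  R: 0 + 2(320.5) = 641

186 mol/s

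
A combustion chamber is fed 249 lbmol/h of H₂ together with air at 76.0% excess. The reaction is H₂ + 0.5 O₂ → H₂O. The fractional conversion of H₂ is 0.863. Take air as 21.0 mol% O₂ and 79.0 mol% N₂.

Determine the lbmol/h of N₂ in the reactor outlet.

824 lbmol/h

Stoichiometric O₂ = 0.5 × 249 = 124.5 lbmol/h; O₂ fed = 124.5 × 1.760 = 219.1 lbmol/h.
N₂ fed = 219.1 × 79/21 = 824.3 lbmol/h.
Fuel reacted = 0.863 × 249 → ξ = 214.9 lbmol/h.
Outlet (n = n₀ + ν ξ):
  H₂: 249 − 1(214.9) = 34.11
  O₂: 219.1 − 0.5(214.9) = 111.7
  N₂: 824.3 (inert)
  H₂O: 0 + 1(214.9) = 214.9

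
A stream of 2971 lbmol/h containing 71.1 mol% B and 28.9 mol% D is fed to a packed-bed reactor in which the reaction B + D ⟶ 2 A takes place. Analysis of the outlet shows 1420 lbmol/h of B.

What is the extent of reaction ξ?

For B: n = n₀ − 1ξ → 1420 = 2112 − 1ξ, giving ξ = 692.4 lbmol/h.
Outlet amounts (n = n₀ + ν ξ):
  B: 2112 − 1(692.4) = 1420
  D: 858.6 − 1(692.4) = 166.2
  A: 0 + 2(692.4) = 1385

ξ = 692 lbmol/h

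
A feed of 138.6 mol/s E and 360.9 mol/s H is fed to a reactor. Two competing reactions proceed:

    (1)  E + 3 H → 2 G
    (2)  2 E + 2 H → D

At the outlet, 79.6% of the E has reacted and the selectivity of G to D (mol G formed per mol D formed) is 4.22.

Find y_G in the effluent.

Conversion of E: E consumed = 0.796 × 138.6 = 110.3 mol/s = 1ξ₁ + 2ξ₂.
Selectivity: 2ξ₁ / (1ξ₂) = 4.22 → ξ₁ = 2.11 ξ₂.
Substitute: (1·2.11 + 2) ξ₂ = 110.3 → ξ₂ = 26.84 mol/s, ξ₁ = 56.64 mol/s.
Outlet amounts (n = n₀ + Σ ν·ξ):
  E: 138.6 − 1(56.64) − 2(26.84) = 28.27
  H: 360.9 − 3(56.64) − 2(26.84) = 137.3
  G: 0 + 2(56.64) = 113.3
  D: 0 + 1(26.84) = 26.84
Total out = 305.7 mol/s; y_G = 113.3 / 305.7 = 0.3706.

0.371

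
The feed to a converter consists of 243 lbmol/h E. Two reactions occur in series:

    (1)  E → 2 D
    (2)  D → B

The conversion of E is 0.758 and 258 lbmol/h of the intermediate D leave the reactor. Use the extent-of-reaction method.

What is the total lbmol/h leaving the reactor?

427 lbmol/h

Conversion of E: E consumed = 1ξ₁ = 0.758 × 243 → ξ₁ = 184.2 lbmol/h.
D balance: n_D = 0 + 2ξ₁ − 1ξ₂ = 258 → ξ₂ = (2·184.2 − 258)/1 = 110.4 lbmol/h.
Outlet amounts (n = n₀ + Σ ν·ξ):
  E: 243 − 1(184.2) = 58.81
  D: 0 + 2(184.2) − 1(110.4) = 258
  B: 0 + 1(110.4) = 110.4
Total out = 58.81 + 258 + 110.4 = 427.2 lbmol/h.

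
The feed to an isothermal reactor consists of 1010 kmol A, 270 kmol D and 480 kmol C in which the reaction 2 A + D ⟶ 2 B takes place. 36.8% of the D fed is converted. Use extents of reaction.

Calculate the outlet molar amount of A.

811 kmol

D reacted = 0.368 × 270 = 99.36 kmol; ν_D = −1, so ξ = 99.36/1 = 99.36 kmol.
Outlet amounts (n = n₀ + ν ξ):
  A: 1010 − 2(99.36) = 811.3
  D: 270 − 1(99.36) = 170.6
  B: 0 + 2(99.36) = 198.7
  C: 480 (inert)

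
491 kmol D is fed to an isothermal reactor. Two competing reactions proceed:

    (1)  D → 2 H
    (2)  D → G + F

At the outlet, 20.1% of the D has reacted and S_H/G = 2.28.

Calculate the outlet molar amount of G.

Conversion of D: D consumed = 0.201 × 491 = 98.69 kmol = 1ξ₁ + 1ξ₂.
Selectivity: 2ξ₁ / (1ξ₂) = 2.28 → ξ₁ = 1.14 ξ₂.
Substitute: (1·1.14 + 1) ξ₂ = 98.69 → ξ₂ = 46.12 kmol, ξ₁ = 52.57 kmol.
Outlet amounts (n = n₀ + Σ ν·ξ):
  D: 491 − 1(52.57) − 1(46.12) = 392.3
  H: 0 + 2(52.57) = 105.1
  G: 0 + 1(46.12) = 46.12
  F: 0 + 1(46.12) = 46.12

46.1 kmol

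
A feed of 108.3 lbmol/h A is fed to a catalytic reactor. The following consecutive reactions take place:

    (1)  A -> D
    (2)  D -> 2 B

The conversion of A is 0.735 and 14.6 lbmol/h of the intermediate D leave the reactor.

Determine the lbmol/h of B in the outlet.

Conversion of A: A consumed = 1ξ₁ = 0.735 × 108.3 → ξ₁ = 79.6 lbmol/h.
D balance: n_D = 0 + 1ξ₁ − 1ξ₂ = 14.6 → ξ₂ = (1·79.6 − 14.6)/1 = 65 lbmol/h.
Outlet amounts (n = n₀ + Σ ν·ξ):
  A: 108.3 − 1(79.6) = 28.7
  D: 0 + 1(79.6) − 1(65) = 14.6
  B: 0 + 2(65) = 130

130 lbmol/h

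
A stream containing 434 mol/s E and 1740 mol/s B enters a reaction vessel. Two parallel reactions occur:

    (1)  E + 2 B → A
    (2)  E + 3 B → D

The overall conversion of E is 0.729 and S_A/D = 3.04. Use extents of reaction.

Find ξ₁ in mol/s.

Conversion of E: E consumed = 0.729 × 434 = 316.4 mol/s = 1ξ₁ + 1ξ₂.
Selectivity: 1ξ₁ / (1ξ₂) = 3.04 → ξ₁ = 3.04 ξ₂.
Substitute: (1·3.04 + 1) ξ₂ = 316.4 → ξ₂ = 78.31 mol/s, ξ₁ = 238.1 mol/s.
Outlet amounts (n = n₀ + Σ ν·ξ):
  E: 434 − 1(238.1) − 1(78.31) = 117.6
  B: 1740 − 2(238.1) − 3(78.31) = 1029
  A: 0 + 1(238.1) = 238.1
  D: 0 + 1(78.31) = 78.31

ξ₁ = 238 mol/s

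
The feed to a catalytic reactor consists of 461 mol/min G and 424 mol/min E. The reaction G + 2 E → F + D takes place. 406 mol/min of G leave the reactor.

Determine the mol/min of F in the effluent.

For G: n = n₀ − 1ξ → 406 = 461 − 1ξ, giving ξ = 55 mol/min.
Outlet amounts (n = n₀ + ν ξ):
  G: 461 − 1(55) = 406
  E: 424 − 2(55) = 314
  F: 0 + 1(55) = 55
  D: 0 + 1(55) = 55

55 mol/min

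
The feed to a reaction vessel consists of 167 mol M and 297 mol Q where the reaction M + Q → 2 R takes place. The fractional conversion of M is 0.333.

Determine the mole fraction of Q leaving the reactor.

0.52

M reacted = 0.333 × 167 = 55.61 mol; ν_M = −1, so ξ = 55.61/1 = 55.61 mol.
Outlet amounts (n = n₀ + ν ξ):
  M: 167 − 1(55.61) = 111.4
  Q: 297 − 1(55.61) = 241.4
  R: 0 + 2(55.61) = 111.2
Total out = 464 mol; y_Q = 241.4 / 464 = 0.5202.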